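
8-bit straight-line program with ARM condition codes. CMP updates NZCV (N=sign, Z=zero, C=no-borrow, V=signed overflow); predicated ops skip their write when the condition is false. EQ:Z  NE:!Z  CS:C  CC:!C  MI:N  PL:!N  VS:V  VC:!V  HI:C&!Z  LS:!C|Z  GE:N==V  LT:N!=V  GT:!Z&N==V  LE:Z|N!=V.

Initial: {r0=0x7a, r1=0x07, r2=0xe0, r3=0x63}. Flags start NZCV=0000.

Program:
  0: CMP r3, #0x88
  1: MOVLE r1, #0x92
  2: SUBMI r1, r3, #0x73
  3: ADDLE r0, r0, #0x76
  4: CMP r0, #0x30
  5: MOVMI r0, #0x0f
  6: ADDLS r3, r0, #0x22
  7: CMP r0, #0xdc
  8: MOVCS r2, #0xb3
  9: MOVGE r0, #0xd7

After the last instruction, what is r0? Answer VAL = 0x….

[0] flags=1001 → (cmp)
[1] flags=1001 LE?F → skip
[2] flags=1001 MI?T → r1=0xf0
[3] flags=1001 LE?F → skip
[4] flags=0010 → (cmp)
[5] flags=0010 MI?F → skip
[6] flags=0010 LS?F → skip
[7] flags=1001 → (cmp)
[8] flags=1001 CS?F → skip
[9] flags=1001 GE?T → r0=0xd7

VAL = 0xd7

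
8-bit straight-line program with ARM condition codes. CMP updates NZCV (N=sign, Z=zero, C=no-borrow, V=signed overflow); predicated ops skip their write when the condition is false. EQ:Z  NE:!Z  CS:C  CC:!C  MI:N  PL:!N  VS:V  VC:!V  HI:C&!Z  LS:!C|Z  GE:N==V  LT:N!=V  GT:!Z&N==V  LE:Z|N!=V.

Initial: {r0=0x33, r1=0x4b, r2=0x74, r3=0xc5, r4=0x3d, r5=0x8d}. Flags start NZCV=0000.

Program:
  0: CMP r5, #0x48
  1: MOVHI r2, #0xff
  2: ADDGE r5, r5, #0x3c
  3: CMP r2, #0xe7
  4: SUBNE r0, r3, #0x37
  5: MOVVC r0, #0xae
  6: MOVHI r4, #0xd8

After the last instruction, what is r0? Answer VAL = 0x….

VAL = 0xae

[0] flags=0011 → (cmp)
[1] flags=0011 HI?T → r2=0xff
[2] flags=0011 GE?F → skip
[3] flags=0010 → (cmp)
[4] flags=0010 NE?T → r0=0x8e
[5] flags=0010 VC?T → r0=0xae
[6] flags=0010 HI?T → r4=0xd8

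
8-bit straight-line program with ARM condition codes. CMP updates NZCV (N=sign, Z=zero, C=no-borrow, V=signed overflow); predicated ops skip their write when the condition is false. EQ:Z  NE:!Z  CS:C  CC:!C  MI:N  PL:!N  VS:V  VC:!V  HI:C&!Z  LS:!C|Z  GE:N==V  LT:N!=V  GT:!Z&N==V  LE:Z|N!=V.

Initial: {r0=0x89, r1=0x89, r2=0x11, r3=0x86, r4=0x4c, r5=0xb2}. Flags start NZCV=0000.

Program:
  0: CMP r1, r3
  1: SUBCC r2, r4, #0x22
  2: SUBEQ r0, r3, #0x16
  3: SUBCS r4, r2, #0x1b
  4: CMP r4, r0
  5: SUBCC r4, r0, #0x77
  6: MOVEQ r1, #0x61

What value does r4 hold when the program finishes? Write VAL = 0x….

0: ✓ CMP  NZCV=0010
1: · SUBCC
2: · SUBEQ
3: ✓ SUBCS  r4←0xf6
4: ✓ CMP  NZCV=0010
5: · SUBCC
6: · MOVEQ

VAL = 0xf6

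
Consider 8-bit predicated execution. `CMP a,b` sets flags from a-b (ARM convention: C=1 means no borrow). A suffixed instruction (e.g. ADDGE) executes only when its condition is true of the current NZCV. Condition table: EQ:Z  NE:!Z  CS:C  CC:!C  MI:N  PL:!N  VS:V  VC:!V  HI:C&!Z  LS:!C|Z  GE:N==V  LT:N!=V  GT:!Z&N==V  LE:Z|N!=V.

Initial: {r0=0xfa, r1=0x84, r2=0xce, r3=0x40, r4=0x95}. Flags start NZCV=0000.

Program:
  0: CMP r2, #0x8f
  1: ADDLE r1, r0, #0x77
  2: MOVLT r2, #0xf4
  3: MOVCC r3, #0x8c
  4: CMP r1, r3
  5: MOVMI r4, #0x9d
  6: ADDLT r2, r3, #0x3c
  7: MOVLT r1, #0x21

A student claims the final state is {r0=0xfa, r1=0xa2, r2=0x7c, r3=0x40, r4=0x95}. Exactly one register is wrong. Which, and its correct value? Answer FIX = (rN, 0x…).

[0] flags=0010 → (cmp)
[1] flags=0010 LE?F → skip
[2] flags=0010 LT?F → skip
[3] flags=0010 CC?F → skip
[4] flags=0011 → (cmp)
[5] flags=0011 MI?F → skip
[6] flags=0011 LT?T → r2=0x7c
[7] flags=0011 LT?T → r1=0x21

FIX = (r1, 0x21)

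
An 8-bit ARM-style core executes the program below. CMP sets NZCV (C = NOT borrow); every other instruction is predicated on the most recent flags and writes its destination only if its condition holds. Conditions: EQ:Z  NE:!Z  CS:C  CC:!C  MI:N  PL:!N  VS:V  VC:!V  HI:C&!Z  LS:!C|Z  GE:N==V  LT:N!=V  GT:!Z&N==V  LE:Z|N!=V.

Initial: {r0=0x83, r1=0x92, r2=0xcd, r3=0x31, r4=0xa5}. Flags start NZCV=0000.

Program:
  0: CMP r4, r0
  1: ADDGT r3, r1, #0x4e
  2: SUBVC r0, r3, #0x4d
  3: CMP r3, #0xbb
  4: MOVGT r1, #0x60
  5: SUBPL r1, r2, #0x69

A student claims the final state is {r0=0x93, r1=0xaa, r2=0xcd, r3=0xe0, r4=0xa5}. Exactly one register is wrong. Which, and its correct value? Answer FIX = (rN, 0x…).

[0] flags=0010 → (cmp)
[1] flags=0010 GT?T → r3=0xe0
[2] flags=0010 VC?T → r0=0x93
[3] flags=0010 → (cmp)
[4] flags=0010 GT?T → r1=0x60
[5] flags=0010 PL?T → r1=0x64

FIX = (r1, 0x64)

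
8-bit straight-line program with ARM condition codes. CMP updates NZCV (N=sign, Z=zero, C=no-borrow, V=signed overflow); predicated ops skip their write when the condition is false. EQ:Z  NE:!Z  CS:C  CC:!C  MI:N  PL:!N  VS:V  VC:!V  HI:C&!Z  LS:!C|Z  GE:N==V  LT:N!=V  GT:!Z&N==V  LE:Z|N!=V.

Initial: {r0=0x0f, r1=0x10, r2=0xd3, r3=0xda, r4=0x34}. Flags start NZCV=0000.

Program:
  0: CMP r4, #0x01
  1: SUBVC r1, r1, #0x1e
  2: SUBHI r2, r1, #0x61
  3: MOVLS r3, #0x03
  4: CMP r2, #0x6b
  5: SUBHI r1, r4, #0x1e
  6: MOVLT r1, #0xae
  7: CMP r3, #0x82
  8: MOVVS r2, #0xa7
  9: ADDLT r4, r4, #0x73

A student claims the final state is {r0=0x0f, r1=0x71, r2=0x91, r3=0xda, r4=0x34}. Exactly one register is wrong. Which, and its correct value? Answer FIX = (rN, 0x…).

FIX = (r1, 0xae)

0: ✓ CMP  NZCV=0010
1: ✓ SUBVC  r1←0xf2
2: ✓ SUBHI  r2←0x91
3: · MOVLS
4: ✓ CMP  NZCV=0011
5: ✓ SUBHI  r1←0x16
6: ✓ MOVLT  r1←0xae
7: ✓ CMP  NZCV=0010
8: · MOVVS
9: · ADDLT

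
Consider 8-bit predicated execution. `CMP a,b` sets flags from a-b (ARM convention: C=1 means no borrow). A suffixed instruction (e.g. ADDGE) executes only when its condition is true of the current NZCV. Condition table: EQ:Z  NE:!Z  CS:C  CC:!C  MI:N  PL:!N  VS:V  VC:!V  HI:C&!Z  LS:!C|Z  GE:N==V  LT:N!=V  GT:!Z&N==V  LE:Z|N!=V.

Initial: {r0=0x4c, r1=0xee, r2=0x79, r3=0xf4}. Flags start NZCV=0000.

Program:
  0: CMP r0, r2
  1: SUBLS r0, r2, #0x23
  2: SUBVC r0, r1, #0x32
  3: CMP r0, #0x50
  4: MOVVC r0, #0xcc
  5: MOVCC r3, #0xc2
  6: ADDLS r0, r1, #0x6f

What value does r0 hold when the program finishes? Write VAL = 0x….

VAL = 0xbc

0: ✓ CMP  NZCV=1000
1: ✓ SUBLS  r0←0x56
2: ✓ SUBVC  r0←0xbc
3: ✓ CMP  NZCV=0011
4: · MOVVC
5: · MOVCC
6: · ADDLS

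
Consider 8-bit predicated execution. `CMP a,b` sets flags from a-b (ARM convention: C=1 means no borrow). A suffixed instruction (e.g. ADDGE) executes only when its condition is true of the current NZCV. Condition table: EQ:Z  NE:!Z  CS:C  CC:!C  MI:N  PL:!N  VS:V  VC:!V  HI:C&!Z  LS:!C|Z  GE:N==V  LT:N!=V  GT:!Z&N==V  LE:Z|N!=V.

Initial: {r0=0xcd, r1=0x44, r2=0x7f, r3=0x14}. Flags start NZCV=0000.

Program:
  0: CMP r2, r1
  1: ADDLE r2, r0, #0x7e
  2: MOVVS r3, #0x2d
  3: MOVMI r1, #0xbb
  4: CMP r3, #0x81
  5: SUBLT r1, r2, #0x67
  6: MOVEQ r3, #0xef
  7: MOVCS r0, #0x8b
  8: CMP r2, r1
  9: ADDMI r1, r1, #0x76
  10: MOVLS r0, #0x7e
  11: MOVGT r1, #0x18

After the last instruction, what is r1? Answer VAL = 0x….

0: ✓ CMP  NZCV=0010
1: · ADDLE
2: · MOVVS
3: · MOVMI
4: ✓ CMP  NZCV=1001
5: · SUBLT
6: · MOVEQ
7: · MOVCS
8: ✓ CMP  NZCV=0010
9: · ADDMI
10: · MOVLS
11: ✓ MOVGT  r1←0x18

VAL = 0x18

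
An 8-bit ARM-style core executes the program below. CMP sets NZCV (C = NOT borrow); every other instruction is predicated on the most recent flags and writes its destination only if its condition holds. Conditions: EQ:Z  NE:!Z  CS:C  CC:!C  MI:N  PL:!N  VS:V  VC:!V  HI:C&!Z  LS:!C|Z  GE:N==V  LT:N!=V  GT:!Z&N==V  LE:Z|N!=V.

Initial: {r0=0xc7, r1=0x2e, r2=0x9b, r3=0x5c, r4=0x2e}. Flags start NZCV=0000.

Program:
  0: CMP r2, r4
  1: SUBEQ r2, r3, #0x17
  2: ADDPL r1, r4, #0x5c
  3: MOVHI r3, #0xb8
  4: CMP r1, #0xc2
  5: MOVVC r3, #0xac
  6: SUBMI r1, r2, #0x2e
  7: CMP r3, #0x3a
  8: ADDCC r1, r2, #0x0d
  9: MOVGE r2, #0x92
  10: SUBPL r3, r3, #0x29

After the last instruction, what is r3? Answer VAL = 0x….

VAL = 0x83

0: ✓ CMP  NZCV=0011
1: · SUBEQ
2: ✓ ADDPL  r1←0x8a
3: ✓ MOVHI  r3←0xb8
4: ✓ CMP  NZCV=1000
5: ✓ MOVVC  r3←0xac
6: ✓ SUBMI  r1←0x6d
7: ✓ CMP  NZCV=0011
8: · ADDCC
9: · MOVGE
10: ✓ SUBPL  r3←0x83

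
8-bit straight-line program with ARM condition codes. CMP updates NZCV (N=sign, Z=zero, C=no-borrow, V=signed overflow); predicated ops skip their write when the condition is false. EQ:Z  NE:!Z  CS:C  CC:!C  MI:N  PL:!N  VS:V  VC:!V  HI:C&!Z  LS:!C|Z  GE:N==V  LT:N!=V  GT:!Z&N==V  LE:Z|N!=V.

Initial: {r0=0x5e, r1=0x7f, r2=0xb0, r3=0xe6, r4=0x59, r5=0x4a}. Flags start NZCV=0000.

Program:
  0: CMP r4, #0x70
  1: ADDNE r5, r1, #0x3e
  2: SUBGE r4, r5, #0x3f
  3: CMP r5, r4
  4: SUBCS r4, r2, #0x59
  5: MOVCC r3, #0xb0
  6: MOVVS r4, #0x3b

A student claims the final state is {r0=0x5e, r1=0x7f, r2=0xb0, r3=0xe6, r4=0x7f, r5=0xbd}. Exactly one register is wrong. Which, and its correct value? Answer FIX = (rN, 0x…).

0: ✓ CMP  NZCV=1000
1: ✓ ADDNE  r5←0xbd
2: · SUBGE
3: ✓ CMP  NZCV=0011
4: ✓ SUBCS  r4←0x57
5: · MOVCC
6: ✓ MOVVS  r4←0x3b

FIX = (r4, 0x3b)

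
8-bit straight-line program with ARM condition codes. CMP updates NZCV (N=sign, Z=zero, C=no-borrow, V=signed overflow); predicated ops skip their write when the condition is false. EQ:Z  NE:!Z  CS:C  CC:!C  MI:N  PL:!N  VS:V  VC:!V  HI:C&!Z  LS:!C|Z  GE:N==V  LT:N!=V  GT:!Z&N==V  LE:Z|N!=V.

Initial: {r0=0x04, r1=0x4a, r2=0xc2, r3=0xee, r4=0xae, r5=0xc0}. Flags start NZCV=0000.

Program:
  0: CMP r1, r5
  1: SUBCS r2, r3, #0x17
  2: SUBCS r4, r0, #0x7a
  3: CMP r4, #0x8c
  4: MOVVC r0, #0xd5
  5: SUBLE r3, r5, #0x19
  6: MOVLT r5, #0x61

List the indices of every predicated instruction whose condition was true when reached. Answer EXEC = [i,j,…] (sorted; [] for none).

0: ✓ CMP  NZCV=1001
1: · SUBCS
2: · SUBCS
3: ✓ CMP  NZCV=0010
4: ✓ MOVVC  r0←0xd5
5: · SUBLE
6: · MOVLT

EXEC = [4]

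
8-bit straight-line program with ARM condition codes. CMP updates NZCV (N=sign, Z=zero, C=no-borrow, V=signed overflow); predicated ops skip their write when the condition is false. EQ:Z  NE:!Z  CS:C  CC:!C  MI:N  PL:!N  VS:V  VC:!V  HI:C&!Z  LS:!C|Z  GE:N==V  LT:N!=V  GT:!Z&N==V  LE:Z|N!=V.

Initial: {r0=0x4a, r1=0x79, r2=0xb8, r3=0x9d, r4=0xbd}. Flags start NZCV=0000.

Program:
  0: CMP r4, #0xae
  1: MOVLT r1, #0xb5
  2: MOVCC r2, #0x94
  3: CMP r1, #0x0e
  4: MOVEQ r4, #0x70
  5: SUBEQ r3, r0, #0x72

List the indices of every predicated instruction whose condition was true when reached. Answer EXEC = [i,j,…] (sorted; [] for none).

EXEC = []

0: ✓ CMP  NZCV=0010
1: · MOVLT
2: · MOVCC
3: ✓ CMP  NZCV=0010
4: · MOVEQ
5: · SUBEQ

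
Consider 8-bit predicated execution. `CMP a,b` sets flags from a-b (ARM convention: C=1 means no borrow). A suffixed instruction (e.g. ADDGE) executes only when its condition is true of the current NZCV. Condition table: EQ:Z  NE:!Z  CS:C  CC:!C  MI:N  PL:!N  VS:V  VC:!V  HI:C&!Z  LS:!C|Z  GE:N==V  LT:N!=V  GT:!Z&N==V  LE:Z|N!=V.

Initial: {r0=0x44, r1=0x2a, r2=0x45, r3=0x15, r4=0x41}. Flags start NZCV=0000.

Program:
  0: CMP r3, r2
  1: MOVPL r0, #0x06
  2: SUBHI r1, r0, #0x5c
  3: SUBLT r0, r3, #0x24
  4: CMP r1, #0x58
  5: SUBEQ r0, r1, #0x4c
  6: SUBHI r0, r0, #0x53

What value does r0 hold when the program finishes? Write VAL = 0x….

VAL = 0xf1

[0] flags=1000 → (cmp)
[1] flags=1000 PL?F → skip
[2] flags=1000 HI?F → skip
[3] flags=1000 LT?T → r0=0xf1
[4] flags=1000 → (cmp)
[5] flags=1000 EQ?F → skip
[6] flags=1000 HI?F → skip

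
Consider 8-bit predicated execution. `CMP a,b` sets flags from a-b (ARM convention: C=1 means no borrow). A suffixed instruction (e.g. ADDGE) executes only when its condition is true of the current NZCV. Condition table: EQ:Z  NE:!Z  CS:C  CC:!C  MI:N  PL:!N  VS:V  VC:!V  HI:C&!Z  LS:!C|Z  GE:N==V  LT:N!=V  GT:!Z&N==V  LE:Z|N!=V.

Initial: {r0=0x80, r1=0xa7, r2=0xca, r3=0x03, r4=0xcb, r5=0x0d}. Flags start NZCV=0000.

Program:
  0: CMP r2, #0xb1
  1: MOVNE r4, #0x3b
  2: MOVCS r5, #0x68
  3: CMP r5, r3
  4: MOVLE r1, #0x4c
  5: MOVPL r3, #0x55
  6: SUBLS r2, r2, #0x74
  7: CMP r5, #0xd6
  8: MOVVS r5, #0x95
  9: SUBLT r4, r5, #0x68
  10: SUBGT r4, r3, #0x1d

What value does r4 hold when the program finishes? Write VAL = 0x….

VAL = 0x38

0: ✓ CMP  NZCV=0010
1: ✓ MOVNE  r4←0x3b
2: ✓ MOVCS  r5←0x68
3: ✓ CMP  NZCV=0010
4: · MOVLE
5: ✓ MOVPL  r3←0x55
6: · SUBLS
7: ✓ CMP  NZCV=1001
8: ✓ MOVVS  r5←0x95
9: · SUBLT
10: ✓ SUBGT  r4←0x38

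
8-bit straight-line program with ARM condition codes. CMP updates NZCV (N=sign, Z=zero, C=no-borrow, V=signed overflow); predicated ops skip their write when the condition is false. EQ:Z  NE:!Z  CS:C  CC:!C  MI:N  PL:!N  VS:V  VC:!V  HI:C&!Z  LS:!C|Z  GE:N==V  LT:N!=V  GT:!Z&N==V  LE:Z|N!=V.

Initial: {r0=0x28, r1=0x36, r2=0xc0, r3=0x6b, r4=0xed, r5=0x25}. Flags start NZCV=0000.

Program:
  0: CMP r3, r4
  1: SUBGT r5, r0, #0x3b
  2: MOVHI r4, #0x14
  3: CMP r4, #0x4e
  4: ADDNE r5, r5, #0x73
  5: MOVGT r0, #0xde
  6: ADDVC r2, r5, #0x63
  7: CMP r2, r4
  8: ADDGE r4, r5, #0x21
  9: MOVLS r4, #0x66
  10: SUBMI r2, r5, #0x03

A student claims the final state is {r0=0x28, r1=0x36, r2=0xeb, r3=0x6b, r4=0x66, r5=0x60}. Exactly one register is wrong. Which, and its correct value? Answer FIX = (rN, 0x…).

FIX = (r2, 0x5d)

[0] flags=0000 → (cmp)
[1] flags=0000 GT?T → r5=0xed
[2] flags=0000 HI?F → skip
[3] flags=1010 → (cmp)
[4] flags=1010 NE?T → r5=0x60
[5] flags=1010 GT?F → skip
[6] flags=1010 VC?T → r2=0xc3
[7] flags=1000 → (cmp)
[8] flags=1000 GE?F → skip
[9] flags=1000 LS?T → r4=0x66
[10] flags=1000 MI?T → r2=0x5d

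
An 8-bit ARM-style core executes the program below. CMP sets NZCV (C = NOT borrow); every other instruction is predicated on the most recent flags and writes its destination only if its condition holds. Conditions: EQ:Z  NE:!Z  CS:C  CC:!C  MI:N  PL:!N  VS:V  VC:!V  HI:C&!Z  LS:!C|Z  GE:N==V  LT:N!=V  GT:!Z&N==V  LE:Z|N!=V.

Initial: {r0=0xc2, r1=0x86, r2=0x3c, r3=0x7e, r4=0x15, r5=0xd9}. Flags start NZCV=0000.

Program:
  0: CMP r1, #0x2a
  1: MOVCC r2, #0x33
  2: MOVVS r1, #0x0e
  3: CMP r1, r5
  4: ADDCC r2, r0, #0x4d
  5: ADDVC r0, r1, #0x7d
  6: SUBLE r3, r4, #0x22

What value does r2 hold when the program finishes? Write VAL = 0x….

VAL = 0x0f

0: ✓ CMP  NZCV=0011
1: · MOVCC
2: ✓ MOVVS  r1←0x0e
3: ✓ CMP  NZCV=0000
4: ✓ ADDCC  r2←0x0f
5: ✓ ADDVC  r0←0x8b
6: · SUBLE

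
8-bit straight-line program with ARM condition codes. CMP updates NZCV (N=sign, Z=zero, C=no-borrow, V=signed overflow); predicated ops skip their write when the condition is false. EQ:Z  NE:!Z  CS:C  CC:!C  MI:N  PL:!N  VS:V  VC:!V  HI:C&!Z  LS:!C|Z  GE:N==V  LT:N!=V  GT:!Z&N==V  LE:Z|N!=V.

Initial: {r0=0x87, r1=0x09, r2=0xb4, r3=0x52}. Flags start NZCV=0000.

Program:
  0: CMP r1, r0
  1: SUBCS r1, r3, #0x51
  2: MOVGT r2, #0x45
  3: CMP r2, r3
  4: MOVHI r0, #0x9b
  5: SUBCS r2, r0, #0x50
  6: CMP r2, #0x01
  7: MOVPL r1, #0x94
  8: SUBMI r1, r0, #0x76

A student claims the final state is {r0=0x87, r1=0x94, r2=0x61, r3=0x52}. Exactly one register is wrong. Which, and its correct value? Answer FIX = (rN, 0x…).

0: ✓ CMP  NZCV=1001
1: · SUBCS
2: ✓ MOVGT  r2←0x45
3: ✓ CMP  NZCV=1000
4: · MOVHI
5: · SUBCS
6: ✓ CMP  NZCV=0010
7: ✓ MOVPL  r1←0x94
8: · SUBMI

FIX = (r2, 0x45)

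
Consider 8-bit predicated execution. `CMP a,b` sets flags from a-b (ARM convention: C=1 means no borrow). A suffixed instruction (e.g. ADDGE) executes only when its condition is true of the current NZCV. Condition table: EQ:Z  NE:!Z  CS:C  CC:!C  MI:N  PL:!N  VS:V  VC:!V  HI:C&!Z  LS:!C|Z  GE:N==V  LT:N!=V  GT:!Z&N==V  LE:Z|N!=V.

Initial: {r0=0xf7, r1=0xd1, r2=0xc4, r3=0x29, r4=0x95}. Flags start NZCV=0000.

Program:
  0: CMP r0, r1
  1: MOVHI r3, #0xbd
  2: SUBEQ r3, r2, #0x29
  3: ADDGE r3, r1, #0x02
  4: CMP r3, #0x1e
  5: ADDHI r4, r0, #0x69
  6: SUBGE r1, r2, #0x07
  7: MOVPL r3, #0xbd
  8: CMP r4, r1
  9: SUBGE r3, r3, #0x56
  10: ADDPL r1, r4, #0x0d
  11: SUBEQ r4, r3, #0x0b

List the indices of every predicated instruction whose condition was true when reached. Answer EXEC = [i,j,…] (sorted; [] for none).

EXEC = [1,3,5,9]

[0] flags=0010 → (cmp)
[1] flags=0010 HI?T → r3=0xbd
[2] flags=0010 EQ?F → skip
[3] flags=0010 GE?T → r3=0xd3
[4] flags=1010 → (cmp)
[5] flags=1010 HI?T → r4=0x60
[6] flags=1010 GE?F → skip
[7] flags=1010 PL?F → skip
[8] flags=1001 → (cmp)
[9] flags=1001 GE?T → r3=0x7d
[10] flags=1001 PL?F → skip
[11] flags=1001 EQ?F → skip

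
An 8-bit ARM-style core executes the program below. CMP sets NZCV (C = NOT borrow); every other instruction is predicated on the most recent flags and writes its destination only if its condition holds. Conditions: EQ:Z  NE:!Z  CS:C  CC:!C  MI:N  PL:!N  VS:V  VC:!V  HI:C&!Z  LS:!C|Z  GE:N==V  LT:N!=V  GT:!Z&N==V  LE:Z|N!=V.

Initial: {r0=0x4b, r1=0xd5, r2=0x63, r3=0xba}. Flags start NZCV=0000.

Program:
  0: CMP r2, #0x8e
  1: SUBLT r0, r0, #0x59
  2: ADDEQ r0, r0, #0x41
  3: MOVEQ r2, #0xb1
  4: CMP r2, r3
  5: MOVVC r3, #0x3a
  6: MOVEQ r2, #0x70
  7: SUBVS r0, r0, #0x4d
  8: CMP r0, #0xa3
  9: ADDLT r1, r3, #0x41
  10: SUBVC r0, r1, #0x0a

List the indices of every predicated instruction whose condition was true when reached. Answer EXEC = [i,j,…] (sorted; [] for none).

[0] flags=1001 → (cmp)
[1] flags=1001 LT?F → skip
[2] flags=1001 EQ?F → skip
[3] flags=1001 EQ?F → skip
[4] flags=1001 → (cmp)
[5] flags=1001 VC?F → skip
[6] flags=1001 EQ?F → skip
[7] flags=1001 VS?T → r0=0xfe
[8] flags=0010 → (cmp)
[9] flags=0010 LT?F → skip
[10] flags=0010 VC?T → r0=0xcb

EXEC = [7,10]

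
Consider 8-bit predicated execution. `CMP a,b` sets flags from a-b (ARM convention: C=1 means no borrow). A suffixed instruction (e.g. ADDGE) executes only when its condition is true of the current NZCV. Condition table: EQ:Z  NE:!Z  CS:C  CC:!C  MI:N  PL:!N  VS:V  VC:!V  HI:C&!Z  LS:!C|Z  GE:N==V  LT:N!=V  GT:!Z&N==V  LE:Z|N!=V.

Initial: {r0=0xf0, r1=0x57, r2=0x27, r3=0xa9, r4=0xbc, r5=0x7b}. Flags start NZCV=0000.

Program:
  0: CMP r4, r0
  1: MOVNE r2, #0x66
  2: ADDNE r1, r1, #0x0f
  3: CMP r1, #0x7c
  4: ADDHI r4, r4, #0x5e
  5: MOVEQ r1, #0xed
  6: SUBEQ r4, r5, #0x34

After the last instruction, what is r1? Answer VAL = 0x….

[0] flags=1000 → (cmp)
[1] flags=1000 NE?T → r2=0x66
[2] flags=1000 NE?T → r1=0x66
[3] flags=1000 → (cmp)
[4] flags=1000 HI?F → skip
[5] flags=1000 EQ?F → skip
[6] flags=1000 EQ?F → skip

VAL = 0x66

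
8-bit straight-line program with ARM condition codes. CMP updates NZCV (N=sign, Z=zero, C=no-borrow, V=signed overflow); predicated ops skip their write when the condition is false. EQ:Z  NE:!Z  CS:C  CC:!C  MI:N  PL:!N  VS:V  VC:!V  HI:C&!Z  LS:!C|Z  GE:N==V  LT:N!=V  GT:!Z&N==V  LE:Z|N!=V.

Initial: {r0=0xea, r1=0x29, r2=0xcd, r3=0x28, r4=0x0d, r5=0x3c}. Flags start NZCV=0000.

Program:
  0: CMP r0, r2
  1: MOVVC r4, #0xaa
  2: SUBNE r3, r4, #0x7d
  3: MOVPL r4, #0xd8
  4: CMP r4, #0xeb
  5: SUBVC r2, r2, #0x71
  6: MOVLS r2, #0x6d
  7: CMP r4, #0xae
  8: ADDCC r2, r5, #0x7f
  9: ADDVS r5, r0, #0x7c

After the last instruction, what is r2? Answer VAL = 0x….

VAL = 0x6d

[0] flags=0010 → (cmp)
[1] flags=0010 VC?T → r4=0xaa
[2] flags=0010 NE?T → r3=0x2d
[3] flags=0010 PL?T → r4=0xd8
[4] flags=1000 → (cmp)
[5] flags=1000 VC?T → r2=0x5c
[6] flags=1000 LS?T → r2=0x6d
[7] flags=0010 → (cmp)
[8] flags=0010 CC?F → skip
[9] flags=0010 VS?F → skip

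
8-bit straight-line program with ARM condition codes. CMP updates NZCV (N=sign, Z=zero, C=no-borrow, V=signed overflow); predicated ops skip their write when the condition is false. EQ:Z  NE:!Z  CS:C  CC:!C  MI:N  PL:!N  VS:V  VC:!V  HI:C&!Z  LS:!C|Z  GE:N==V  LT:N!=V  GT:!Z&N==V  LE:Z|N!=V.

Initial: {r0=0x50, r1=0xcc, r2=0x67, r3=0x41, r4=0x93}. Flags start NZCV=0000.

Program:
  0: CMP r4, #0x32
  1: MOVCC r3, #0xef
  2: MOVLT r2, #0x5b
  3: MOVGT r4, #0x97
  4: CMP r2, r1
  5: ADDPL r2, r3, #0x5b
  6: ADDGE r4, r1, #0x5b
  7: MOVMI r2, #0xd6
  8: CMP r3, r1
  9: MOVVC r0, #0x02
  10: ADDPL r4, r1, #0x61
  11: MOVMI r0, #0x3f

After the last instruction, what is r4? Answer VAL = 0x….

0: ✓ CMP  NZCV=0011
1: · MOVCC
2: ✓ MOVLT  r2←0x5b
3: · MOVGT
4: ✓ CMP  NZCV=1001
5: · ADDPL
6: ✓ ADDGE  r4←0x27
7: ✓ MOVMI  r2←0xd6
8: ✓ CMP  NZCV=0000
9: ✓ MOVVC  r0←0x02
10: ✓ ADDPL  r4←0x2d
11: · MOVMI

VAL = 0x2d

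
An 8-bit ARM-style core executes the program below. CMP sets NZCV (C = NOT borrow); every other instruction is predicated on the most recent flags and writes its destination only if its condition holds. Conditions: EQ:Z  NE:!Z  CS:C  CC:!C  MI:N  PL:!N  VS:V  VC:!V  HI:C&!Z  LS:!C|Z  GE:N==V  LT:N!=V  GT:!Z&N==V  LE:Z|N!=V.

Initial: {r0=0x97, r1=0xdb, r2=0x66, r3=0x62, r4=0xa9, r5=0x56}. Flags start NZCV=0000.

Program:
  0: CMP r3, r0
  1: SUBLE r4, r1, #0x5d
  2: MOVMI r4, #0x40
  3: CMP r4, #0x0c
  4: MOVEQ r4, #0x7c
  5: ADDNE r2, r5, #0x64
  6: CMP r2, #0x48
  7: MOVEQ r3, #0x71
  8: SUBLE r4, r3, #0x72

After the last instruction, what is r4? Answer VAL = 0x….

VAL = 0xf0

0: ✓ CMP  NZCV=1001
1: · SUBLE
2: ✓ MOVMI  r4←0x40
3: ✓ CMP  NZCV=0010
4: · MOVEQ
5: ✓ ADDNE  r2←0xba
6: ✓ CMP  NZCV=0011
7: · MOVEQ
8: ✓ SUBLE  r4←0xf0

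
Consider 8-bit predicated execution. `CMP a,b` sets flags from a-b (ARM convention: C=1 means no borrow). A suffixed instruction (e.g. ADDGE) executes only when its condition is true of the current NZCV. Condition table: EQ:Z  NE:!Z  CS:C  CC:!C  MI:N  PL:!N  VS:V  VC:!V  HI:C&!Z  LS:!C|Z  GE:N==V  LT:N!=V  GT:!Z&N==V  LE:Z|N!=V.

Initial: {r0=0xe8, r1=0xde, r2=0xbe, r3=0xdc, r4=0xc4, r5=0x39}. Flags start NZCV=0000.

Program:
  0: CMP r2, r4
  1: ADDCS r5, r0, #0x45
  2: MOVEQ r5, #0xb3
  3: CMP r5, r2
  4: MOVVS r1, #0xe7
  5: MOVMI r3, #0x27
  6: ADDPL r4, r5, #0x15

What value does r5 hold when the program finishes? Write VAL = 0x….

0: ✓ CMP  NZCV=1000
1: · ADDCS
2: · MOVEQ
3: ✓ CMP  NZCV=0000
4: · MOVVS
5: · MOVMI
6: ✓ ADDPL  r4←0x4e

VAL = 0x39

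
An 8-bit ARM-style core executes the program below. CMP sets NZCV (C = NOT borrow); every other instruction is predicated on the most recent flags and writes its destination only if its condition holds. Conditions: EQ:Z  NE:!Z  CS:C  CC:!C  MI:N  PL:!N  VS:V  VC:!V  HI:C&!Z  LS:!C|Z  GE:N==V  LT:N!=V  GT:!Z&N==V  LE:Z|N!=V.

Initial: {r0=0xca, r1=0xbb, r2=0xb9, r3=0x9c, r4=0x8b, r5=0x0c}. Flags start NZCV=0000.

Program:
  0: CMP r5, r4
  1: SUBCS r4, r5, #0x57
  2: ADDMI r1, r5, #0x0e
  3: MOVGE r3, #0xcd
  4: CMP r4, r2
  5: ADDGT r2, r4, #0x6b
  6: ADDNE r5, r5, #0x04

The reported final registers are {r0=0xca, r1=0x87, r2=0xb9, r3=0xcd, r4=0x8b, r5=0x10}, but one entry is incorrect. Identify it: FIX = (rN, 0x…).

FIX = (r1, 0x1a)

[0] flags=1001 → (cmp)
[1] flags=1001 CS?F → skip
[2] flags=1001 MI?T → r1=0x1a
[3] flags=1001 GE?T → r3=0xcd
[4] flags=1000 → (cmp)
[5] flags=1000 GT?F → skip
[6] flags=1000 NE?T → r5=0x10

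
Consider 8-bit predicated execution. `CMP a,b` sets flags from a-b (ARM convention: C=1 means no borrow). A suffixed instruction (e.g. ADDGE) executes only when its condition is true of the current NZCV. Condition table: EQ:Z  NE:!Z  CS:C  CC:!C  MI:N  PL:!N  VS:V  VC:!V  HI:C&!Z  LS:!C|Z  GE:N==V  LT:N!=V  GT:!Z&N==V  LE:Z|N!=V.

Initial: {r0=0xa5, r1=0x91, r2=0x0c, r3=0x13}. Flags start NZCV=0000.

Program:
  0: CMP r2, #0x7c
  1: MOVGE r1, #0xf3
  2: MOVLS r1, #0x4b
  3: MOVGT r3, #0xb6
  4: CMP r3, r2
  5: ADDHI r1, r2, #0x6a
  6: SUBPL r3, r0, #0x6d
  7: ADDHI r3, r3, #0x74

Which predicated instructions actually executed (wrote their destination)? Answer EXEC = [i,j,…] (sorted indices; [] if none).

EXEC = [2,5,6,7]

[0] flags=1000 → (cmp)
[1] flags=1000 GE?F → skip
[2] flags=1000 LS?T → r1=0x4b
[3] flags=1000 GT?F → skip
[4] flags=0010 → (cmp)
[5] flags=0010 HI?T → r1=0x76
[6] flags=0010 PL?T → r3=0x38
[7] flags=0010 HI?T → r3=0xac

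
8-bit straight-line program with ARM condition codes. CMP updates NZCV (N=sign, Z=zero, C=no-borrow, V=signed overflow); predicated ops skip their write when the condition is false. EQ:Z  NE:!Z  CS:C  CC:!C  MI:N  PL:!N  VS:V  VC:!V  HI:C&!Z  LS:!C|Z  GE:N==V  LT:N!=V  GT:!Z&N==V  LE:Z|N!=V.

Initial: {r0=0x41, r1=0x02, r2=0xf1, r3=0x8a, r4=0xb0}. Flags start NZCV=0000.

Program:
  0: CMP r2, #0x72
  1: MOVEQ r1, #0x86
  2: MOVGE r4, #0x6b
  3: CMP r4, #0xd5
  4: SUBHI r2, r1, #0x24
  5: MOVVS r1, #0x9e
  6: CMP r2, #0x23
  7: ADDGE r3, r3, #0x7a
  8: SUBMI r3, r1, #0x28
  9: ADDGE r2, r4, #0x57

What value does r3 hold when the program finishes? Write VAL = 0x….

0: ✓ CMP  NZCV=0011
1: · MOVEQ
2: · MOVGE
3: ✓ CMP  NZCV=1000
4: · SUBHI
5: · MOVVS
6: ✓ CMP  NZCV=1010
7: · ADDGE
8: ✓ SUBMI  r3←0xda
9: · ADDGE

VAL = 0xda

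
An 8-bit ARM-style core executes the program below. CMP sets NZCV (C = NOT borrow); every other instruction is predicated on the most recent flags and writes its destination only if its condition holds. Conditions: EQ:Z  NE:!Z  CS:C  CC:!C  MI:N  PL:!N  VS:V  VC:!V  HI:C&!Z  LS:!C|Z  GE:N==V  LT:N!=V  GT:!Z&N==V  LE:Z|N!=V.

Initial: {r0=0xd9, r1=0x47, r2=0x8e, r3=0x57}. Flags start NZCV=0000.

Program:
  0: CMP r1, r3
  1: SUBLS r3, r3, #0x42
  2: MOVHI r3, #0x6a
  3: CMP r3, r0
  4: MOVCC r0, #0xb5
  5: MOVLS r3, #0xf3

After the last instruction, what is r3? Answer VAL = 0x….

VAL = 0xf3

0: ✓ CMP  NZCV=1000
1: ✓ SUBLS  r3←0x15
2: · MOVHI
3: ✓ CMP  NZCV=0000
4: ✓ MOVCC  r0←0xb5
5: ✓ MOVLS  r3←0xf3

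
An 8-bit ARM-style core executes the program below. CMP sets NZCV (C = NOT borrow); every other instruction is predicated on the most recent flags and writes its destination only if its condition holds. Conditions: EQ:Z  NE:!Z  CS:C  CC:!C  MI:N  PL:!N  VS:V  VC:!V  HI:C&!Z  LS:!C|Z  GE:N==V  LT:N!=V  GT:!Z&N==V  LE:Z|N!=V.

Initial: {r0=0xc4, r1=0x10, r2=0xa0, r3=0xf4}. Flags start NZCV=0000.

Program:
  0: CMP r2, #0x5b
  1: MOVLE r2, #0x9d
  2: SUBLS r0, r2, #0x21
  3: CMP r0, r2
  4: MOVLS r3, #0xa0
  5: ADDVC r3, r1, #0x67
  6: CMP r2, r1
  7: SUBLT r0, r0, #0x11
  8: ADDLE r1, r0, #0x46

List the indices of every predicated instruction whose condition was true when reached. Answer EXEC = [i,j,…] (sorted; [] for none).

0: ✓ CMP  NZCV=0011
1: ✓ MOVLE  r2←0x9d
2: · SUBLS
3: ✓ CMP  NZCV=0010
4: · MOVLS
5: ✓ ADDVC  r3←0x77
6: ✓ CMP  NZCV=1010
7: ✓ SUBLT  r0←0xb3
8: ✓ ADDLE  r1←0xf9

EXEC = [1,5,7,8]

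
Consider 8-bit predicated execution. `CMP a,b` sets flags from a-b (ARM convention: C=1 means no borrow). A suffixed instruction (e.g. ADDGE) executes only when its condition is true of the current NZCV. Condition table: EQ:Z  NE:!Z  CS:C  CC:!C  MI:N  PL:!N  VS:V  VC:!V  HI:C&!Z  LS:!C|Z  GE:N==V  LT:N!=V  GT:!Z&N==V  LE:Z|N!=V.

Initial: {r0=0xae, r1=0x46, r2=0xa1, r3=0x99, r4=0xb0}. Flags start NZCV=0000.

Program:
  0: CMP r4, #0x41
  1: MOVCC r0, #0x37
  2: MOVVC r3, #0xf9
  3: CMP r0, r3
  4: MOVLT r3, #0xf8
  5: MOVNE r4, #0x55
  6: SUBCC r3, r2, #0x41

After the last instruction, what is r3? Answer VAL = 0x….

[0] flags=0011 → (cmp)
[1] flags=0011 CC?F → skip
[2] flags=0011 VC?F → skip
[3] flags=0010 → (cmp)
[4] flags=0010 LT?F → skip
[5] flags=0010 NE?T → r4=0x55
[6] flags=0010 CC?F → skip

VAL = 0x99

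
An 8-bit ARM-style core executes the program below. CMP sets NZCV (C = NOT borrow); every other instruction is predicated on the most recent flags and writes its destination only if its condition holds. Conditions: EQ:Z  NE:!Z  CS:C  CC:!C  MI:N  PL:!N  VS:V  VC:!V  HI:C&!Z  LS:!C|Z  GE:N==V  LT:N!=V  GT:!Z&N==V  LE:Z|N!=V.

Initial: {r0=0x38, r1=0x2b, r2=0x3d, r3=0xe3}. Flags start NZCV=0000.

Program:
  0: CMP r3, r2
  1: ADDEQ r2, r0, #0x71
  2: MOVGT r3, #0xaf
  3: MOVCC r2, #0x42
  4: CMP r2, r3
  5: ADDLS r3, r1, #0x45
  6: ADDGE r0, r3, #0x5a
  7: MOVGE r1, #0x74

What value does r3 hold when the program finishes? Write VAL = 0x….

VAL = 0x70

0: ✓ CMP  NZCV=1010
1: · ADDEQ
2: · MOVGT
3: · MOVCC
4: ✓ CMP  NZCV=0000
5: ✓ ADDLS  r3←0x70
6: ✓ ADDGE  r0←0xca
7: ✓ MOVGE  r1←0x74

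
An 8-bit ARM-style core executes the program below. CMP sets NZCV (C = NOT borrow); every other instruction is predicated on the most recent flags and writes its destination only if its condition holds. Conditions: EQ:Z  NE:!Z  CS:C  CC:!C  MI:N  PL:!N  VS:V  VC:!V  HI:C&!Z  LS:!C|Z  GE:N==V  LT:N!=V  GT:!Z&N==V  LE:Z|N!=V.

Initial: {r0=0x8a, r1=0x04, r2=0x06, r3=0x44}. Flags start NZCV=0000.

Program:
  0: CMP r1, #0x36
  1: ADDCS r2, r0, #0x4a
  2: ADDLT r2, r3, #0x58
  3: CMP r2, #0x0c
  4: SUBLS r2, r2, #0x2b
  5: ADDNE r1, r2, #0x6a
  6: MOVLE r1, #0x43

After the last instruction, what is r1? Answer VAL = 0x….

[0] flags=1000 → (cmp)
[1] flags=1000 CS?F → skip
[2] flags=1000 LT?T → r2=0x9c
[3] flags=1010 → (cmp)
[4] flags=1010 LS?F → skip
[5] flags=1010 NE?T → r1=0x06
[6] flags=1010 LE?T → r1=0x43

VAL = 0x43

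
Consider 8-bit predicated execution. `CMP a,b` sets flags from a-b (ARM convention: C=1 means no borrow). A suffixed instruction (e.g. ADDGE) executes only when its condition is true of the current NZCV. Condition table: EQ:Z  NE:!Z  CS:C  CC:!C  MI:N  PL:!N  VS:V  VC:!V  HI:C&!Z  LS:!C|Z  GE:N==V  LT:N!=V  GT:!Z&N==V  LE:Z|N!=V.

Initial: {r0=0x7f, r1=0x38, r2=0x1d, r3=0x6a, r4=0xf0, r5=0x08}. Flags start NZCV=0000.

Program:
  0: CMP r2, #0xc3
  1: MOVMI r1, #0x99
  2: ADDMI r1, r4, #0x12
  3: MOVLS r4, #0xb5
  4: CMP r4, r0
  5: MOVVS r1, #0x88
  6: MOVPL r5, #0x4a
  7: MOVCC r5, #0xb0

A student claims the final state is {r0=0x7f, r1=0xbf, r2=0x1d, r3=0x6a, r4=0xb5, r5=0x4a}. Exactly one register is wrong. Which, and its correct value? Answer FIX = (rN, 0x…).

FIX = (r1, 0x88)

0: ✓ CMP  NZCV=0000
1: · MOVMI
2: · ADDMI
3: ✓ MOVLS  r4←0xb5
4: ✓ CMP  NZCV=0011
5: ✓ MOVVS  r1←0x88
6: ✓ MOVPL  r5←0x4a
7: · MOVCC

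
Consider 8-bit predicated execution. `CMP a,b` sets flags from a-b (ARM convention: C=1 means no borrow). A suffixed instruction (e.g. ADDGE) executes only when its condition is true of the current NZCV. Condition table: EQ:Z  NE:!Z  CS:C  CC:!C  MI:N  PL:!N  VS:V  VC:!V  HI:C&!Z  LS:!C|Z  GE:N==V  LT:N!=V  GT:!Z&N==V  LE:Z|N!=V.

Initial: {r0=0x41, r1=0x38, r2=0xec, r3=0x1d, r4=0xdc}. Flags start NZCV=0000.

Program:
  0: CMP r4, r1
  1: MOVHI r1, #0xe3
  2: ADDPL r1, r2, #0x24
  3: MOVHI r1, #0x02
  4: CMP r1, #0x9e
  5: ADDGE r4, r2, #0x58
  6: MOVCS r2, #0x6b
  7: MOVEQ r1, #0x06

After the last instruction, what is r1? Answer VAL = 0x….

VAL = 0x02

[0] flags=1010 → (cmp)
[1] flags=1010 HI?T → r1=0xe3
[2] flags=1010 PL?F → skip
[3] flags=1010 HI?T → r1=0x02
[4] flags=0000 → (cmp)
[5] flags=0000 GE?T → r4=0x44
[6] flags=0000 CS?F → skip
[7] flags=0000 EQ?F → skip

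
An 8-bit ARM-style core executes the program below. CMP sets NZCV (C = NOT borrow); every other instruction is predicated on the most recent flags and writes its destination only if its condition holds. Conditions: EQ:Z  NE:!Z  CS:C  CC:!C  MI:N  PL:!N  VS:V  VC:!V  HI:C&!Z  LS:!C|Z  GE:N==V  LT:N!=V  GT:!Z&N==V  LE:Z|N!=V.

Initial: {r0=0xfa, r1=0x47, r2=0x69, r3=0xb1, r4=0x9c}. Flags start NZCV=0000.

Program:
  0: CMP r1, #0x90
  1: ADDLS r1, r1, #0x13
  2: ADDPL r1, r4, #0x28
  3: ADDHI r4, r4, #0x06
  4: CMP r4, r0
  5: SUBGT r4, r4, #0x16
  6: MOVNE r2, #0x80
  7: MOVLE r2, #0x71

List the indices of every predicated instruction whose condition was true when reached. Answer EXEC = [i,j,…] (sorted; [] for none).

0: ✓ CMP  NZCV=1001
1: ✓ ADDLS  r1←0x5a
2: · ADDPL
3: · ADDHI
4: ✓ CMP  NZCV=1000
5: · SUBGT
6: ✓ MOVNE  r2←0x80
7: ✓ MOVLE  r2←0x71

EXEC = [1,6,7]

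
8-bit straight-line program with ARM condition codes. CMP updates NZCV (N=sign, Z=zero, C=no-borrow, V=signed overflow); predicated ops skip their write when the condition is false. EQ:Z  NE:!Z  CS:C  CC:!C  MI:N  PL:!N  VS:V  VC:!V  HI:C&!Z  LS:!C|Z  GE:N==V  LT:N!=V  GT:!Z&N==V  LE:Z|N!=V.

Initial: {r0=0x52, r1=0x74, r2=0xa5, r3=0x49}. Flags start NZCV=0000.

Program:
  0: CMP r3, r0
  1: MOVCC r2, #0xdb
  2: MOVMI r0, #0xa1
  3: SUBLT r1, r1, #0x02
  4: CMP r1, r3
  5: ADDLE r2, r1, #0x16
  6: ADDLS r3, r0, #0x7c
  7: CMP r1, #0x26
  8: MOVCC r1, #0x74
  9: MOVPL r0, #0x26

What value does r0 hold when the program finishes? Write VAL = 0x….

[0] flags=1000 → (cmp)
[1] flags=1000 CC?T → r2=0xdb
[2] flags=1000 MI?T → r0=0xa1
[3] flags=1000 LT?T → r1=0x72
[4] flags=0010 → (cmp)
[5] flags=0010 LE?F → skip
[6] flags=0010 LS?F → skip
[7] flags=0010 → (cmp)
[8] flags=0010 CC?F → skip
[9] flags=0010 PL?T → r0=0x26

VAL = 0x26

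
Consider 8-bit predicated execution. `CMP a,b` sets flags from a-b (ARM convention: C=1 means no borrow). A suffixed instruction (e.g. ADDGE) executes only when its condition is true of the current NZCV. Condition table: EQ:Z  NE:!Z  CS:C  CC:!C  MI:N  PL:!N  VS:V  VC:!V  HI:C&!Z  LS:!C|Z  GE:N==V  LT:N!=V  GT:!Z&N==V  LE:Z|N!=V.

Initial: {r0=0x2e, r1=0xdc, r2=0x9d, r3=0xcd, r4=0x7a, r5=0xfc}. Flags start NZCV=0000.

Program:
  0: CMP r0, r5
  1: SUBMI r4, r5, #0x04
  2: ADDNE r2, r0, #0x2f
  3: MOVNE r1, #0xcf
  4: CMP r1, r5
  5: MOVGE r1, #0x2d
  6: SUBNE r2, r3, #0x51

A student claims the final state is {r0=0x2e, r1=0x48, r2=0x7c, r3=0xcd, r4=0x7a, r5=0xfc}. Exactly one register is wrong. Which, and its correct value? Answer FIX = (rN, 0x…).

FIX = (r1, 0xcf)

[0] flags=0000 → (cmp)
[1] flags=0000 MI?F → skip
[2] flags=0000 NE?T → r2=0x5d
[3] flags=0000 NE?T → r1=0xcf
[4] flags=1000 → (cmp)
[5] flags=1000 GE?F → skip
[6] flags=1000 NE?T → r2=0x7c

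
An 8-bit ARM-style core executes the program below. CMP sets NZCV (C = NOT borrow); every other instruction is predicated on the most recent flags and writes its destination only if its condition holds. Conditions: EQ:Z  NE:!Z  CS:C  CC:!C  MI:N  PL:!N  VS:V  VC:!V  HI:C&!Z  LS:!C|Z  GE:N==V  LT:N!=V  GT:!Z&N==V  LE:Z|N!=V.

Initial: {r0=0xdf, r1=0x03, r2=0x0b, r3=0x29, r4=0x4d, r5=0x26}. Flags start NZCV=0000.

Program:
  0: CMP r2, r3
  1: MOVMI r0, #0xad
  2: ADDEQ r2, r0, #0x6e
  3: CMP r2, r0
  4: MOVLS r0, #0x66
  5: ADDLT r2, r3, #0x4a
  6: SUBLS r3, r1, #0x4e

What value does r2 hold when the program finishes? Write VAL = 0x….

[0] flags=1000 → (cmp)
[1] flags=1000 MI?T → r0=0xad
[2] flags=1000 EQ?F → skip
[3] flags=0000 → (cmp)
[4] flags=0000 LS?T → r0=0x66
[5] flags=0000 LT?F → skip
[6] flags=0000 LS?T → r3=0xb5

VAL = 0x0b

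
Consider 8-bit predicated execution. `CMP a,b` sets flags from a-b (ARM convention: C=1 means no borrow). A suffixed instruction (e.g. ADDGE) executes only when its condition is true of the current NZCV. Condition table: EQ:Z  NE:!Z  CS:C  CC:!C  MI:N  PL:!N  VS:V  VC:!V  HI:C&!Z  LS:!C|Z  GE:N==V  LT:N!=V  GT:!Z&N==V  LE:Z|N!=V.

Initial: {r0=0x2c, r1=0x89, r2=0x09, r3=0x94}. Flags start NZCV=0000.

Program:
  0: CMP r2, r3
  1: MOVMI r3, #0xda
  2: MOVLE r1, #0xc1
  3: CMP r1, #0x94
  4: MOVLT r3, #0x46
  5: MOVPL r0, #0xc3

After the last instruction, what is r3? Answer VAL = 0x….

[0] flags=0000 → (cmp)
[1] flags=0000 MI?F → skip
[2] flags=0000 LE?F → skip
[3] flags=1000 → (cmp)
[4] flags=1000 LT?T → r3=0x46
[5] flags=1000 PL?F → skip

VAL = 0x46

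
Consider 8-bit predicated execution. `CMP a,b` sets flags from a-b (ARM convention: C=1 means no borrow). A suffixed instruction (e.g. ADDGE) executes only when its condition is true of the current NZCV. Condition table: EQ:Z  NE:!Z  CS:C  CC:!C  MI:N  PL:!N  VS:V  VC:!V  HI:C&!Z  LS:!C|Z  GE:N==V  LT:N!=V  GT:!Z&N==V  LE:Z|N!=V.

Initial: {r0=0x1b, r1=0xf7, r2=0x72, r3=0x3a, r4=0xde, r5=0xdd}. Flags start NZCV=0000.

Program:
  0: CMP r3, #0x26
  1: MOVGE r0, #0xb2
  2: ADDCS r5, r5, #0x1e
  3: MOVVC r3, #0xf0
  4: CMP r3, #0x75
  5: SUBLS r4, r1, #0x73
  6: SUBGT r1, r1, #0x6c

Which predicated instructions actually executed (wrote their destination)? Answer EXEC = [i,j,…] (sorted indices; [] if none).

0: ✓ CMP  NZCV=0010
1: ✓ MOVGE  r0←0xb2
2: ✓ ADDCS  r5←0xfb
3: ✓ MOVVC  r3←0xf0
4: ✓ CMP  NZCV=0011
5: · SUBLS
6: · SUBGT

EXEC = [1,2,3]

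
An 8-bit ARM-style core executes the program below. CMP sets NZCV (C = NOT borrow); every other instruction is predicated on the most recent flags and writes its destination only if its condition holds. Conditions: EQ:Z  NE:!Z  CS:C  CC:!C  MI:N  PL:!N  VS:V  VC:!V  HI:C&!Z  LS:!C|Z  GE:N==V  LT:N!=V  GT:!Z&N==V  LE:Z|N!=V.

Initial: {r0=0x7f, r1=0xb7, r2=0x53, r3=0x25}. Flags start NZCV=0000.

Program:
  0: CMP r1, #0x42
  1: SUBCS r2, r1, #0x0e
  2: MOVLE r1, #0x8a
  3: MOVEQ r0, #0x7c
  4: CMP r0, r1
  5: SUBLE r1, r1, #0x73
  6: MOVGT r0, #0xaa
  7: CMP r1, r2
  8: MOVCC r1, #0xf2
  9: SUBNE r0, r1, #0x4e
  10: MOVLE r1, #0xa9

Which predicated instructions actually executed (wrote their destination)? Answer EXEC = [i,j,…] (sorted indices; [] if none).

EXEC = [1,2,6,8,9,10]

0: ✓ CMP  NZCV=0011
1: ✓ SUBCS  r2←0xa9
2: ✓ MOVLE  r1←0x8a
3: · MOVEQ
4: ✓ CMP  NZCV=1001
5: · SUBLE
6: ✓ MOVGT  r0←0xaa
7: ✓ CMP  NZCV=1000
8: ✓ MOVCC  r1←0xf2
9: ✓ SUBNE  r0←0xa4
10: ✓ MOVLE  r1←0xa9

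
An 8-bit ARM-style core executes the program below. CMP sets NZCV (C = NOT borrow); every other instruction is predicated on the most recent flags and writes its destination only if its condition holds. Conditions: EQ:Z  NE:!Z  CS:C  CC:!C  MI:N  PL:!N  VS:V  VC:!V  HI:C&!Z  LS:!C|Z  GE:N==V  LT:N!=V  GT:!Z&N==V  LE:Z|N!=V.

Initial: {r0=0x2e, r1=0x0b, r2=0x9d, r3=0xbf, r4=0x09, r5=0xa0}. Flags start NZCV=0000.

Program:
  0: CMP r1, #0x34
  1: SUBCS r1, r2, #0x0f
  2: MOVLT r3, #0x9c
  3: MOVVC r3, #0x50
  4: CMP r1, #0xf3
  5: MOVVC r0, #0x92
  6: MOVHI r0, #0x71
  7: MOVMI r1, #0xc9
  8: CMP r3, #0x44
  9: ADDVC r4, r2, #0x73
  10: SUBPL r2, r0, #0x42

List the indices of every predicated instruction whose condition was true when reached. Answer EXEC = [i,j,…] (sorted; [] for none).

EXEC = [2,3,5,9,10]

[0] flags=1000 → (cmp)
[1] flags=1000 CS?F → skip
[2] flags=1000 LT?T → r3=0x9c
[3] flags=1000 VC?T → r3=0x50
[4] flags=0000 → (cmp)
[5] flags=0000 VC?T → r0=0x92
[6] flags=0000 HI?F → skip
[7] flags=0000 MI?F → skip
[8] flags=0010 → (cmp)
[9] flags=0010 VC?T → r4=0x10
[10] flags=0010 PL?T → r2=0x50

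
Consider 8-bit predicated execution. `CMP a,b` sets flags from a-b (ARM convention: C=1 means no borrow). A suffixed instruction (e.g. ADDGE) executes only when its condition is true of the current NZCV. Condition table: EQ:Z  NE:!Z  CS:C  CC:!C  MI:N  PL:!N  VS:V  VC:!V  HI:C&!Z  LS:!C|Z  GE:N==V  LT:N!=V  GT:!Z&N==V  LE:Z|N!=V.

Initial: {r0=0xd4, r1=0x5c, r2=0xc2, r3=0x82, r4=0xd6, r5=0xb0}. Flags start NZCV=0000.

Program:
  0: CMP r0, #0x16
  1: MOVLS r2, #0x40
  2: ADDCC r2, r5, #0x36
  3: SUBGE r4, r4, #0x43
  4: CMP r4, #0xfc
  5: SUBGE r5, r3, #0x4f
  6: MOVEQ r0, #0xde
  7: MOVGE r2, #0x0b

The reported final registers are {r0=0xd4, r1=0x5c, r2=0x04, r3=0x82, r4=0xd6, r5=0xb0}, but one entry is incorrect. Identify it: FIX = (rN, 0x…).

[0] flags=1010 → (cmp)
[1] flags=1010 LS?F → skip
[2] flags=1010 CC?F → skip
[3] flags=1010 GE?F → skip
[4] flags=1000 → (cmp)
[5] flags=1000 GE?F → skip
[6] flags=1000 EQ?F → skip
[7] flags=1000 GE?F → skip

FIX = (r2, 0xc2)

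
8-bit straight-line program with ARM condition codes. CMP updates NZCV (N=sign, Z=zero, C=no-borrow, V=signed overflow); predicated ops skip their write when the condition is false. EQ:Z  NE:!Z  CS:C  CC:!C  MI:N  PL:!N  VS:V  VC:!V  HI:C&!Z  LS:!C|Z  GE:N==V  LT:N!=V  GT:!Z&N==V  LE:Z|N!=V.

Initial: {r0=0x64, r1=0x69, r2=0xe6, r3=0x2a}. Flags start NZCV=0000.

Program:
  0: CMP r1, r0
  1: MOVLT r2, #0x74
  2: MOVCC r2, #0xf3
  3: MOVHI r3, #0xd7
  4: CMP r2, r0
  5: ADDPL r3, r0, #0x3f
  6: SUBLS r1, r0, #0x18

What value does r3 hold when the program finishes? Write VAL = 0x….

VAL = 0xd7

0: ✓ CMP  NZCV=0010
1: · MOVLT
2: · MOVCC
3: ✓ MOVHI  r3←0xd7
4: ✓ CMP  NZCV=1010
5: · ADDPL
6: · SUBLS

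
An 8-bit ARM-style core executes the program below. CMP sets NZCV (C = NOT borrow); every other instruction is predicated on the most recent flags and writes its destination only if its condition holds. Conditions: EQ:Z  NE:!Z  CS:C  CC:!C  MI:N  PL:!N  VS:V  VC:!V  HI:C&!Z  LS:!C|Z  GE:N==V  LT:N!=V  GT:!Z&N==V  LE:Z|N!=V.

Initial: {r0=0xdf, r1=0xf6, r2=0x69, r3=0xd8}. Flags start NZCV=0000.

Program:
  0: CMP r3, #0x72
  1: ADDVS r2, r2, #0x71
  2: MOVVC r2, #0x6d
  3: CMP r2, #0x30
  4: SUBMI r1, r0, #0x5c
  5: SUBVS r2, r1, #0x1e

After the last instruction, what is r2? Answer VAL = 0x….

[0] flags=0011 → (cmp)
[1] flags=0011 VS?T → r2=0xda
[2] flags=0011 VC?F → skip
[3] flags=1010 → (cmp)
[4] flags=1010 MI?T → r1=0x83
[5] flags=1010 VS?F → skip

VAL = 0xda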